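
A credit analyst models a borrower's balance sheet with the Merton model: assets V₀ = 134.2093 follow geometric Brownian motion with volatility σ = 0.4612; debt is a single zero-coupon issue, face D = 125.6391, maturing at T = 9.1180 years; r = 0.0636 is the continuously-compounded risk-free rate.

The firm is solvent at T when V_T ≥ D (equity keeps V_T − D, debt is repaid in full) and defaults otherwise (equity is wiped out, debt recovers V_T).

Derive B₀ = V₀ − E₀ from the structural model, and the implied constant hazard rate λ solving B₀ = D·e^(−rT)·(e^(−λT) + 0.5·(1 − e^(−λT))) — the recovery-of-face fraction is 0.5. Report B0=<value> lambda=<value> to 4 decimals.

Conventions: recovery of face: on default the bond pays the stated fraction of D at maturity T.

With assets at 134.2093 and a single debt payment of 125.6391 at 9.1180 years:
d₁ = [ln(V₀/D) + (r + σ²/2)T] / (σ√T)
   = [ln(134.2093/125.6391) + (0.0636 + 0.5·0.4612²)·9.1180] / (0.4612·√9.1180)
   = [0.065987 + 1.549629] / 1.392641 = 1.160110
d₂ = d₁ − σ√T = 1.160110 − 1.392641 = -0.232531
N(d₁) = 0.876998,  N(d₂) = 0.408063,  e^(−rT) = 0.559952
E₀ = V₀·N(d₁) − D·e^(−rT)·N(d₂)
   = 134.2093·0.876998 − 125.6391·0.559952·0.408063 = 88.993316
B₀ = V₀ − E₀ = 134.2093 − 88.993316 = 45.215984
e^(−λT) = (B₀·e^(rT)/D − 0.5)/(1 − 0.5) = (45.2160·1.785868/125.6391 − 0.5)/0.5 = 0.28542509
λ = −ln(0.28542509)/9.1180 = 0.137506

B0=45.2160 lambda=0.1375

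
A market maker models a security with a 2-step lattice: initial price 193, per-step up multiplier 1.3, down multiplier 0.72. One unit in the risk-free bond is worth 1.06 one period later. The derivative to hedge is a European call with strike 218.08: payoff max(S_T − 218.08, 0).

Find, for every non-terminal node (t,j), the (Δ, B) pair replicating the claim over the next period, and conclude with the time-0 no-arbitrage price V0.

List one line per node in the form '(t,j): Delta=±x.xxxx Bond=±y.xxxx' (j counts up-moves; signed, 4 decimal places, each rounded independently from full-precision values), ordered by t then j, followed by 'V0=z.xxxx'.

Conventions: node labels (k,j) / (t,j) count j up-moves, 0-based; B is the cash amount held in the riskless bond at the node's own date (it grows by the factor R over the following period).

Arbitrage-free pricing uses the up-move probability p* = (R−d)/(u−d) = 0.5862, discounting each step at R = 1.06.
At maturity the claim pays: V(2,0)=0.0000, V(2,1)=0.0000, V(2,2)=108.0900
Node (1,0) S=138.9600: V=(p*·0.0000+(1−p*)·0.0000)/1.06=0.0000; Δ=(0.0000−0.0000)/(180.6480−100.0512)=0.0000; B=V−Δ·S=0.0000
Node (1,1) S=250.9000: V=(p*·108.0900+(1−p*)·0.0000)/1.06=59.7765; Δ=(108.0900−0.0000)/(326.1700−180.6480)=0.7428; B=V−Δ·S=-126.5856
Node (0,0) S=193.0000: V=(p*·59.7765+(1−p*)·0.0000)/1.06=33.0579; Δ=(59.7765−0.0000)/(250.9000−138.9600)=0.5340; B=V−Δ·S=-70.0050
As a check, the time-0 holding Δ(0,0)·S0 + B(0,0) comes to 33.0579 — exactly V0.

(0,0): Delta=0.5340 Bond=-70.0050
(1,0): Delta=0.0000 Bond=0.0000
(1,1): Delta=0.7428 Bond=-126.5856
V0=33.0579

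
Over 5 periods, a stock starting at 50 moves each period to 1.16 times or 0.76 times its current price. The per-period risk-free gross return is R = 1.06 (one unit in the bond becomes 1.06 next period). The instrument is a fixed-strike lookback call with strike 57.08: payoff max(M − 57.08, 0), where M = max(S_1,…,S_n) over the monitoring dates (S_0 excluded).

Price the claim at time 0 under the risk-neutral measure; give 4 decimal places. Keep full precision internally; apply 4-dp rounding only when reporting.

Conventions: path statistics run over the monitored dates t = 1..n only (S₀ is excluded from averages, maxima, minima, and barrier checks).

Set p* = 0.7500 (from d < R < u); the path-dependent value is the discounted p*-expectation over all price paths.
Enumerate all 2^5 = 32 price paths (U = up ×1.16, D = down ×0.76); each path with k up-moves has probability p*^k·(1−p*)^(5−k).
DDDDD: M=38.0000, payoff=0.0000, prob=0.000977
UDDDD: M=58.0000, payoff=0.9200, prob=0.002930
DUDDD: M=44.0800, payoff=0.0000, prob=0.002930
UUDDD: M=67.2800, payoff=10.2000, prob=0.008789
DDUDD: M=38.0000, payoff=0.0000, prob=0.002930
UDUDD: M=58.0000, payoff=0.9200, prob=0.008789
DUUDD: M=51.1328, payoff=0.0000, prob=0.008789
UUUDD: M=78.0448, payoff=20.9648, prob=0.026367
DDDUD: M=38.0000, payoff=0.0000, prob=0.002930
UDDUD: M=58.0000, payoff=0.9200, prob=0.008789
DUDUD: M=44.0800, payoff=0.0000, prob=0.008789
UUDUD: M=67.2800, payoff=10.2000, prob=0.026367
DDUUD: M=38.8609, payoff=0.0000, prob=0.008789
UDUUD: M=59.3140, payoff=2.2340, prob=0.026367
DUUUD: M=59.3140, payoff=2.2340, prob=0.026367
UUUUD: M=90.5320, payoff=33.4520, prob=0.079102
DDDDU: M=38.0000, payoff=0.0000, prob=0.002930
UDDDU: M=58.0000, payoff=0.9200, prob=0.008789
DUDDU: M=44.0800, payoff=0.0000, prob=0.008789
UUDDU: M=67.2800, payoff=10.2000, prob=0.026367
DDUDU: M=38.0000, payoff=0.0000, prob=0.008789
UDUDU: M=58.0000, payoff=0.9200, prob=0.026367
DUUDU: M=51.1328, payoff=0.0000, prob=0.026367
UUUDU: M=78.0448, payoff=20.9648, prob=0.079102
DDDUU: M=38.0000, payoff=0.0000, prob=0.008789
UDDUU: M=58.0000, payoff=0.9200, prob=0.026367
DUDUU: M=45.0787, payoff=0.0000, prob=0.026367
UUDUU: M=68.8043, payoff=11.7243, prob=0.079102
DDUUU: M=45.0787, payoff=0.0000, prob=0.026367
UDUUU: M=68.8043, payoff=11.7243, prob=0.079102
DUUUU: M=68.8043, payoff=11.7243, prob=0.079102
UUUUU: M=105.0171, payoff=47.9371, prob=0.237305
Price = Σ prob·payoff / R^5 = 19.835978 / 1.338226 = 14.8226

price = 14.8226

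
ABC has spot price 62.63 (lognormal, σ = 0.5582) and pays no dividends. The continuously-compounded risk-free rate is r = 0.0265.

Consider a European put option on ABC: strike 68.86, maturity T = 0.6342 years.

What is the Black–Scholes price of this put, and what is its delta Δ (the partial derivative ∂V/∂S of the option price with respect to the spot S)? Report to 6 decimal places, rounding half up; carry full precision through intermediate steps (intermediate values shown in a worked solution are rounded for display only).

price = 14.177495
Δ = -0.481358

σ√T = 0.5582·√0.6342 = 0.444532
d₁ = (ln(S/K) + (r+σ²/2)T) / (σ√T) = (ln(62.63/68.86) + (0.0265+0.5582²/2)·0.6342) / 0.444532 = (-0.094831 + 0.115611) / 0.444532 = 0.046745
d₂ = d₁ − σ√T = 0.046745 − 0.444532 = -0.397787
e^{−rT} = 0.983334
N(−d₁) = 0.481358,  N(−d₂) = 0.654606
Put price V = K·e^{−rT}·N(−d₂) − S·N(−d₁) = 44.324966 − 30.147471 = 14.177495
Δ = −N(−d₁) = -0.481358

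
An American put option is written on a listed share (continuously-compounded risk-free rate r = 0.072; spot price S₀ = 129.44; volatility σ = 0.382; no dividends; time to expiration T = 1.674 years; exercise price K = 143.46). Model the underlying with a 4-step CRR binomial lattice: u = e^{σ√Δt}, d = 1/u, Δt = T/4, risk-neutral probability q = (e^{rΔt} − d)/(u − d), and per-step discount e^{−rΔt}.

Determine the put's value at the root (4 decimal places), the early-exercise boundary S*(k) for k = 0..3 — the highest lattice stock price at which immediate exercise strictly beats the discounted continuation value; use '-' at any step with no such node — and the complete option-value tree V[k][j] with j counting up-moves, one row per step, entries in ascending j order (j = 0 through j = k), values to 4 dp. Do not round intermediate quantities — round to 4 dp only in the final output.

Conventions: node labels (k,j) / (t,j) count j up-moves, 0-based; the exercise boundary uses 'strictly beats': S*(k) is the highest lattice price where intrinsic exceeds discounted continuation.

price = 27.2026
boundary = - - 78.9626 101.0985
tree:
27.2026
42.8754 13.1823
64.4974 23.8603 3.3027
81.7866 42.3615 6.8046 0.0000
95.2903 64.4974 14.0200 0.0000 0.0000

params: Δt=0.41850 u=1.28034 d=0.78105 q=0.49980 e^(-rΔt)=0.97032
t_4 payoffs: 95.2903 64.4974 14.0200 0.0000 0.0000
t_3: node(3,0) S=61.6734 payoff=81.7866 vs cont=77.5284 → 81.7866 [stop]  node(3,1) S=101.0985 payoff=42.3615 vs cont=38.1032 → 42.3615 [stop]  node(3,2) S=165.7266 payoff=0.0000 vs cont=6.8046 → 6.8046 [wait]  node(3,3) S=271.6686 payoff=0.0000 vs cont=0.0000 → 0.0000 [wait]  ⇒ S*(3)=101.0985
t_2: node(2,0) S=78.9626 payoff=64.4974 vs cont=60.2392 → 64.4974 [stop]  node(2,1) S=129.4400 payoff=14.0200 vs cont=23.8603 → 23.8603 [wait]  node(2,2) S=212.1855 payoff=0.0000 vs cont=3.3027 → 3.3027 [wait]  ⇒ S*(2)=78.9626
t_1: node(1,0) S=101.0985 payoff=42.3615 vs cont=42.8754 → 42.8754 [wait]  node(1,1) S=165.7266 payoff=0.0000 vs cont=13.1823 → 13.1823 [wait]  ⇒ S*(1)=-
t_0: node(0,0) S=129.4400 payoff=14.0200 vs cont=27.2026 → 27.2026 [wait]  ⇒ S*(0)=-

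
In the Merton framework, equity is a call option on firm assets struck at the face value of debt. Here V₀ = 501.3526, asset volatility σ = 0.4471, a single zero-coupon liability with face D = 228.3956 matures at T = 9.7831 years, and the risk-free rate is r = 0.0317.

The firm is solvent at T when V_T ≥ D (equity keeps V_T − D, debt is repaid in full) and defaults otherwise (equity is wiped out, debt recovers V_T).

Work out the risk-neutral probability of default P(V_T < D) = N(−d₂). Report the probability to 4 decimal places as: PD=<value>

Work the structural quantities from V₀ = 501.3526 against face 228.3956:
d₁ = [ln(V₀/D) + (r + σ²/2)T] / (σ√T)
   = [ln(501.3526/228.3956) + (0.0317 + 0.5·0.4471²)·9.7831] / (0.4471·√9.7831)
   = [0.786230 + 1.287937] / 1.398437 = 1.483204
d₂ = d₁ − σ√T = 1.483204 − 1.398437 = 0.084767
risk-neutral PD = N(−d₂) = N(-0.084767) = 0.466223

PD=0.4662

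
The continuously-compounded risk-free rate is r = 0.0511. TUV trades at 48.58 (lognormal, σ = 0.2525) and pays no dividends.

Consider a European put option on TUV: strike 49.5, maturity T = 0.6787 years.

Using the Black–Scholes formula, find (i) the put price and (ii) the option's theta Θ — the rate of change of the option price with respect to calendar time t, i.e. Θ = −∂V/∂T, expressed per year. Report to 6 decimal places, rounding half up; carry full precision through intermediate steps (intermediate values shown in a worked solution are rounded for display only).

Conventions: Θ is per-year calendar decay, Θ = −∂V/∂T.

σ√T = 0.2525·√0.6787 = 0.208018
d₁ = (ln(S/K) + (r+σ²/2)T) / (σ√T) = (ln(48.58/49.5) + (0.0511+0.2525²/2)·0.6787) / 0.208018 = (-0.018761 + 0.056317) / 0.208018 = 0.180545
d₂ = d₁ − σ√T = 0.180545 − 0.208018 = -0.027473
e^{−rT} = 0.965913
N(−d₁) = 0.428362,  N(−d₂) = 0.510959
Put price V = K·e^{−rT}·N(−d₂) − S·N(−d₁) = 24.430312 − 20.809848 = 3.620464
φ(d₁) = (1/√(2π))·e^{−d₁²/2} = 0.392493
Θ = −S·φ(d₁)·σ/(2√T) + r·K·e^{−rT}·N(−d₂) = −2.922011 + 1.248389 = -1.673622

price = 3.620464
Θ = -1.673622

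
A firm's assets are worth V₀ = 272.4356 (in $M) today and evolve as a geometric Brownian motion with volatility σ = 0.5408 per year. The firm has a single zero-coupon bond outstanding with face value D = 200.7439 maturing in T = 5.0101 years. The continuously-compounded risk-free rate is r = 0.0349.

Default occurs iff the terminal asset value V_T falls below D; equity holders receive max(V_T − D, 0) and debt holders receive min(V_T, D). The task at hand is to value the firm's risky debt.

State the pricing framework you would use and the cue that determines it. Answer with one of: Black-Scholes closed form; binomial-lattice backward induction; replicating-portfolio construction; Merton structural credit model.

framework: Merton structural credit model

Key observation: a levered firm with one bullet debt due at 5.0101 years is the canonical structural-credit setup: equity is a call on the firm's assets struck at the face value.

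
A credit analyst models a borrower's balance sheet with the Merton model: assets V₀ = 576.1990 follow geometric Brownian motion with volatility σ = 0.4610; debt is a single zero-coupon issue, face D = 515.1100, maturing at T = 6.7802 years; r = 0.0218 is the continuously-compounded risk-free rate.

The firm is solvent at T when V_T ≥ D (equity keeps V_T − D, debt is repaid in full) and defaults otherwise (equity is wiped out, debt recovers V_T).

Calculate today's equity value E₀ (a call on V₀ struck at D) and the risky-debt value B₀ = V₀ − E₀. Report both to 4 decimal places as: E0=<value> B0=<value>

E0=301.1123 B0=275.0867

Equity is a call on the firm's assets struck at D = 515.1100:
d₁ = [ln(V₀/D) + (r + σ²/2)T] / (σ√T)
   = [ln(576.1990/515.1100) + (0.0218 + 0.5·0.4610²)·6.7802] / (0.4610·√6.7802)
   = [0.112073 + 0.868276] / 1.200389 = 0.816692
d₂ = d₁ − σ√T = 0.816692 − 1.200389 = -0.383698
N(d₁) = 0.792948,  N(d₂) = 0.350601,  e^(−rT) = 0.862596
E₀ = V₀·N(d₁) − D·e^(−rT)·N(d₂)
   = 576.1990·0.792948 − 515.1100·0.862596·0.350601 = 301.112302
B₀ = V₀ − E₀ = 576.1990 − 301.112302 = 275.086698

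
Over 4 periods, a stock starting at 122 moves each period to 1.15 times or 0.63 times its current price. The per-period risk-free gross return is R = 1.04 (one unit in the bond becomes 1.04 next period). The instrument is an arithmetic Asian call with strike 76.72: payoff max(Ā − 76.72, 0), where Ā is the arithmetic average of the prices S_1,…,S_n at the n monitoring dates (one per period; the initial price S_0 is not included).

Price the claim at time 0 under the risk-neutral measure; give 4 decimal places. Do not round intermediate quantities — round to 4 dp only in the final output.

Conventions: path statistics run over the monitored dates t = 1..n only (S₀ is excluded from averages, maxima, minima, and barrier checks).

Under the martingale measure an up-move has probability p* = 0.7885; value the claim as the probability-weighted average of per-path payoffs, discounted 4 periods at R = 1.04.
Enumerate all 2^4 = 16 price paths (U = up ×1.15, D = down ×0.63); each path with k up-moves has probability p*^k·(1−p*)^(4−k).
DDDD: Ā=43.7515, payoff=0.0000, prob=0.002002
UDDD: Ā=79.8639, payoff=3.1439, prob=0.007464
DUDD: Ā=64.0039, payoff=0.0000, prob=0.007464
UUDD: Ā=116.8325, payoff=40.1125, prob=0.027819
DDUD: Ā=54.0121, payoff=0.0000, prob=0.007464
UDUD: Ā=98.5935, payoff=21.8735, prob=0.027819
DUUD: Ā=82.7335, payoff=6.0135, prob=0.027819
UUUD: Ā=151.0216, payoff=74.3016, prob=0.103689
DDDU: Ā=47.7173, payoff=0.0000, prob=0.007464
UDDU: Ā=87.1030, payoff=10.3830, prob=0.027819
DUDU: Ā=71.2430, payoff=0.0000, prob=0.027819
UUDU: Ā=130.0467, payoff=53.3267, prob=0.103689
DDUU: Ā=61.2512, payoff=0.0000, prob=0.027819
UDUU: Ā=111.8077, payoff=35.0877, prob=0.103689
DUUU: Ā=95.9477, payoff=19.2277, prob=0.103689
UUUU: Ā=175.1426, payoff=98.4226, prob=0.386476
Price = Σ prob·payoff / R^4 = 59.107401 / 1.169859 = 50.5253

price = 50.5253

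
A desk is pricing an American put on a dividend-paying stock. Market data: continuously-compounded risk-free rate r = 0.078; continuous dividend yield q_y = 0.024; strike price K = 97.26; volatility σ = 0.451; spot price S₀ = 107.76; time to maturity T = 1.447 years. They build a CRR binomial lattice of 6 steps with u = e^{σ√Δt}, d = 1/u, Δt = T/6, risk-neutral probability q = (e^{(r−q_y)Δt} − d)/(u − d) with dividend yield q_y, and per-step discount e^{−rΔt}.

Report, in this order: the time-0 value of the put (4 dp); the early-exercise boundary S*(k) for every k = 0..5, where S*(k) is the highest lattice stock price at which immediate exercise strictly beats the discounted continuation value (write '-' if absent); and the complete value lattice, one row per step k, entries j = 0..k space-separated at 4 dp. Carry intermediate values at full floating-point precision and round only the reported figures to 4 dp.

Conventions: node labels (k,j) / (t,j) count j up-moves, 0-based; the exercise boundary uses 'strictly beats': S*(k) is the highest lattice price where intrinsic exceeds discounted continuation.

Δt=0.24117  u=1.24792  d=0.80133  q=0.47421  discount=0.98136
step 6 (expiry): payoffs max(K−S,0) = 68.7281 52.8269 28.0638 0.0000 0.0000 0.0000 0.0000
step 5: (k=5,j=0): S=35.6057, K−S=61.6543, hold=60.0474 ⇒ V=61.6543 exercise | (k=5,j=1): S=55.4491, K−S=41.8109, hold=40.3185 ⇒ V=41.8109 exercise | (k=5,j=2): S=86.3515, K−S=10.9085, hold=14.4808 ⇒ V=14.4808 continue | (k=5,j=3): S=134.4762, K−S=0.0000, hold=0.0000 ⇒ V=0.0000 continue | (k=5,j=4): S=209.4212, K−S=0.0000, hold=0.0000 ⇒ V=0.0000 continue | (k=5,j=5): S=326.1340, K−S=0.0000, hold=0.0000 ⇒ V=0.0000 continue  boundary S*=55.4491
step 4: (k=4,j=0): S=44.4331, K−S=52.8269, hold=51.2709 ⇒ V=52.8269 exercise | (k=4,j=1): S=69.1962, K−S=28.0638, hold=28.3131 ⇒ V=28.3131 continue | (k=4,j=2): S=107.7600, K−S=0.0000, hold=7.4720 ⇒ V=7.4720 continue | (k=4,j=3): S=167.8158, K−S=0.0000, hold=0.0000 ⇒ V=0.0000 continue | (k=4,j=4): S=261.3415, K−S=0.0000, hold=0.0000 ⇒ V=0.0000 continue  boundary S*=44.4331
step 3: (k=3,j=0): S=55.4491, K−S=41.8109, hold=40.4345 ⇒ V=41.8109 exercise | (k=3,j=1): S=86.3515, K−S=10.9085, hold=18.0867 ⇒ V=18.0867 continue | (k=3,j=2): S=134.4762, K−S=0.0000, hold=3.8555 ⇒ V=3.8555 continue | (k=3,j=3): S=209.4212, K−S=0.0000, hold=0.0000 ⇒ V=0.0000 continue  boundary S*=55.4491
step 2: (k=2,j=0): S=69.1962, K−S=28.0638, hold=29.9912 ⇒ V=29.9912 continue | (k=2,j=1): S=107.7600, K−S=0.0000, hold=11.1269 ⇒ V=11.1269 continue | (k=2,j=2): S=167.8158, K−S=0.0000, hold=1.9894 ⇒ V=1.9894 continue  boundary S*=-
step 1: (k=1,j=0): S=86.3515, K−S=10.9085, hold=20.6534 ⇒ V=20.6534 continue | (k=1,j=1): S=134.4762, K−S=0.0000, hold=6.6672 ⇒ V=6.6672 continue  boundary S*=-
step 0: (k=0,j=0): S=107.7600, K−S=0.0000, hold=13.7598 ⇒ V=13.7598 continue  boundary S*=-

price = 13.7598
boundary = - - - 55.4491 44.4331 55.4491
tree:
13.7598
20.6534 6.6672
29.9912 11.1269 1.9894
41.8109 18.0867 3.8555 0.0000
52.8269 28.3131 7.4720 0.0000 0.0000
61.6543 41.8109 14.4808 0.0000 0.0000 0.0000
68.7281 52.8269 28.0638 0.0000 0.0000 0.0000 0.0000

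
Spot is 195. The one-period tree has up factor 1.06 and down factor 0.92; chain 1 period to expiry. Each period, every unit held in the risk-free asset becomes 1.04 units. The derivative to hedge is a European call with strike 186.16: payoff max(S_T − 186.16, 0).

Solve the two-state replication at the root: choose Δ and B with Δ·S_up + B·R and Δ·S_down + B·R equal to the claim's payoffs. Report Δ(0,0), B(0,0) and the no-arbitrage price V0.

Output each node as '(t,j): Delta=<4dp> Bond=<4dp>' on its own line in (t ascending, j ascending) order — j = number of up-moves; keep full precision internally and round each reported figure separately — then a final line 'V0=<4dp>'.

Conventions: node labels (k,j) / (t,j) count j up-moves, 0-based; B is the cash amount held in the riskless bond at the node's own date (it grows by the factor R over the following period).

(0,0): Delta=0.7524 Bond=-129.7857
V0=16.9286

Risk-neutral probability p* = (R−d)/(u−d) = (1.04−0.92)/(1.06−0.92) = 0.8571.
Terminal payoffs: V(1,0)=0.0000, V(1,1)=20.5400
(0,0): S=195.0000. Δ = (V_up−V_dn)/(S_up−S_dn) = (20.5400−0.0000)/(206.7000−179.4000) = 0.7524. V = [p*·20.5400 + (1−p*)·0.0000]/1.04 = 16.9286. B = V − Δ·S = -129.7857.
As a check, the time-0 holding Δ(0,0)·S0 + B(0,0) comes to 16.9286 — exactly V0.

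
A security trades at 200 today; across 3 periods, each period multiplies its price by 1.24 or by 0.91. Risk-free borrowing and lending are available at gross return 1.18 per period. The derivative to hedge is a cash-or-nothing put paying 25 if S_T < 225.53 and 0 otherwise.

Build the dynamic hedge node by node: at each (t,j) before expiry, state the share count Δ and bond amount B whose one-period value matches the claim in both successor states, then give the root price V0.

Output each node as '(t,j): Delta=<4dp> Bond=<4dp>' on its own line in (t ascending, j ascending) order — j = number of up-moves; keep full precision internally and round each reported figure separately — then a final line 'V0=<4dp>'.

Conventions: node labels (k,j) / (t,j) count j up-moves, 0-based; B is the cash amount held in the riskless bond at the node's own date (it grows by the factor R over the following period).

Risk-neutral probability p* = (R−d)/(u−d) = (1.18−0.91)/(1.24−0.91) = 0.8182.
Terminal payoffs: V(3,0)=25.0000, V(3,1)=25.0000, V(3,2)=0.0000, V(3,3)=0.0000
(2,0): S=165.6200. Δ = (V_up−V_dn)/(S_up−S_dn) = (25.0000−25.0000)/(205.3688−150.7142) = 0.0000. V = [p*·25.0000 + (1−p*)·25.0000]/1.18 = 21.1864. B = V − Δ·S = 21.1864.
(2,1): S=225.6800. Δ = (V_up−V_dn)/(S_up−S_dn) = (0.0000−25.0000)/(279.8432−205.3688) = -0.3357. V = [p*·0.0000 + (1−p*)·25.0000]/1.18 = 3.8521. B = V − Δ·S = 79.6097.
(2,2): S=307.5200. Δ = (V_up−V_dn)/(S_up−S_dn) = (0.0000−0.0000)/(381.3248−279.8432) = 0.0000. V = [p*·0.0000 + (1−p*)·0.0000]/1.18 = 0.0000. B = V − Δ·S = 0.0000.
(1,0): S=182.0000. Δ = (V_up−V_dn)/(S_up−S_dn) = (3.8521−21.1864)/(225.6800−165.6200) = -0.2886. V = [p*·3.8521 + (1−p*)·21.1864]/1.18 = 5.9354. B = V − Δ·S = 58.4638.
(1,1): S=248.0000. Δ = (V_up−V_dn)/(S_up−S_dn) = (0.0000−3.8521)/(307.5200−225.6800) = -0.0471. V = [p*·0.0000 + (1−p*)·3.8521]/1.18 = 0.5935. B = V − Δ·S = 12.2665.
(0,0): S=200.0000. Δ = (V_up−V_dn)/(S_up−S_dn) = (0.5935−5.9354)/(248.0000−182.0000) = -0.0809. V = [p*·0.5935 + (1−p*)·5.9354]/1.18 = 1.3261. B = V − Δ·S = 17.5136.
As a check, the time-0 holding Δ(0,0)·S0 + B(0,0) comes to 1.3261 — exactly V0.

(0,0): Delta=-0.0809 Bond=17.5136
(1,0): Delta=-0.2886 Bond=58.4638
(1,1): Delta=-0.0471 Bond=12.2665
(2,0): Delta=0.0000 Bond=21.1864
(2,1): Delta=-0.3357 Bond=79.6097
(2,2): Delta=0.0000 Bond=0.0000
V0=1.3261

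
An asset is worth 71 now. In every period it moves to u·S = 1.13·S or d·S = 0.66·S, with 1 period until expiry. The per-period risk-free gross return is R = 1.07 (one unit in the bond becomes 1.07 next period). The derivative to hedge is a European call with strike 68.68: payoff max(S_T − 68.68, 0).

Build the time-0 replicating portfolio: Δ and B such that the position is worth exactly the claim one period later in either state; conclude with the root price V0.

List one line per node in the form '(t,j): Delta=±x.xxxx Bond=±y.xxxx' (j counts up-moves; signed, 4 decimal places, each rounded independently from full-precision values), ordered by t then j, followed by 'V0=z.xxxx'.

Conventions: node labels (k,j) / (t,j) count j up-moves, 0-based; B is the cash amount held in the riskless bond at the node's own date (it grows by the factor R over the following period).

(0,0): Delta=0.3461 Bond=-15.1581
V0=9.4164

No-arbitrage ⇒ martingale measure with p* = (R−d)/(u−d) = 0.8723.
Payoffs at expiry: V(1,0)=0.0000, V(1,1)=11.5500
Node (0,0) S=71.0000: V=(p*·11.5500+(1−p*)·0.0000)/1.07=9.4164; Δ=(11.5500−0.0000)/(80.2300−46.8600)=0.3461; B=V−Δ·S=-15.1581
Verification: the root portfolio costs Δ(0,0)·S0 + B(0,0) = 9.4164, matching V0.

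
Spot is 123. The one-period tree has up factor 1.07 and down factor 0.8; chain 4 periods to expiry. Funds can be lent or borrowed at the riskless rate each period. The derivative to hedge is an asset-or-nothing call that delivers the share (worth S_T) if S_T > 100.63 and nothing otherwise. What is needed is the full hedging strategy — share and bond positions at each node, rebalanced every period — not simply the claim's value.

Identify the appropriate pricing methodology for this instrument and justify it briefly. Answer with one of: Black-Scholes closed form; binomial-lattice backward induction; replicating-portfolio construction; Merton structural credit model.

framework: replicating-portfolio construction

Key observation: a price alone would not answer the question — the per-node share/bond construction on the spot-123, 1.07/0.8 tree is required, and only the replicating-portfolio method yields it.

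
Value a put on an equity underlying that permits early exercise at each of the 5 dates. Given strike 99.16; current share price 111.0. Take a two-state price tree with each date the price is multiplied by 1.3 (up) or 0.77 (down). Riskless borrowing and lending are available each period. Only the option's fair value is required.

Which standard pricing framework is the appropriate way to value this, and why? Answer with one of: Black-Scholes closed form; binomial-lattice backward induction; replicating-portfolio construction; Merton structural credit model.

Key observation: with exercise allowed before expiry on a discrete up/down model (5 steps from spot 111), the strike-99.16 put's value must be rolled back through the tree testing early exercise at each node.

framework: binomial-lattice backward induction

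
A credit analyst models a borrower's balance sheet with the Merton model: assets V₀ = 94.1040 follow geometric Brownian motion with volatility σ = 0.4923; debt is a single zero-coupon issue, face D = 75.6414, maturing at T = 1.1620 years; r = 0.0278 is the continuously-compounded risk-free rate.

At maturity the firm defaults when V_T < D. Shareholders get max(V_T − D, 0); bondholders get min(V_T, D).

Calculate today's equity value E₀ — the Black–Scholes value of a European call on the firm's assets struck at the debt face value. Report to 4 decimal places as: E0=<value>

Work the structural quantities from V₀ = 94.1040 against face 75.6414:
d₁ = [ln(V₀/D) + (r + σ²/2)T] / (σ√T)
   = [ln(94.1040/75.6414) + (0.0278 + 0.5·0.4923²)·1.1620] / (0.4923·√1.1620)
   = [0.218397 + 0.173114] / 0.530680 = 0.737753
d₂ = d₁ − σ√T = 0.737753 − 0.530680 = 0.207073
N(d₁) = 0.769668,  N(d₂) = 0.582024,  e^(−rT) = 0.968213
E₀ = V₀·N(d₁) − D·e^(−rT)·N(d₂)
   = 94.1040·0.769668 − 75.6414·0.968213·0.582024 = 29.803183

E0=29.8032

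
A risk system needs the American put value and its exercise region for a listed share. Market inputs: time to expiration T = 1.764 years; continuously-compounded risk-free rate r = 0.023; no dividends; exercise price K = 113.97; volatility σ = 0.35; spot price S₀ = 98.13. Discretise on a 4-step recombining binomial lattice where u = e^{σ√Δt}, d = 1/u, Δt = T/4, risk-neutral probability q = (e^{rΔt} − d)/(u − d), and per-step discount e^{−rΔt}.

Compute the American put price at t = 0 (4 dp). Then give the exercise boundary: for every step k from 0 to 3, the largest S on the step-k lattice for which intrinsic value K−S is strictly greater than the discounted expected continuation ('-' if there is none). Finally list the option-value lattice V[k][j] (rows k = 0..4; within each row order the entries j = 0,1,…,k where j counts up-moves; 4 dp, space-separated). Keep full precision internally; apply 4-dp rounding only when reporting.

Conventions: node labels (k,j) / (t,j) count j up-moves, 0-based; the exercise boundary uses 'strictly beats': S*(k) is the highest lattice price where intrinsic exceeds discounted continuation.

Δt=0.44100  u=1.26166  d=0.79261  q=0.46389  discount=0.98991
step 4 (expiry): payoffs max(K−S,0) = 75.2412 52.3222 15.8400 0.0000 0.0000
step 3: (k=3,j=0): S=48.8625, K−S=65.1075, hold=63.9573 ⇒ V=65.1075 exercise | (k=3,j=1): S=77.7786, K−S=36.1914, hold=35.0413 ⇒ V=36.1914 exercise | (k=3,j=2): S=123.8066, K−S=0.0000, hold=8.4063 ⇒ V=8.4063 continue | (k=3,j=3): S=197.0732, K−S=0.0000, hold=0.0000 ⇒ V=0.0000 continue  boundary S*=77.7786
step 2: (k=2,j=0): S=61.6478, K−S=52.3222, hold=51.1720 ⇒ V=52.3222 exercise | (k=2,j=1): S=98.1300, K−S=15.8400, hold=23.0671 ⇒ V=23.0671 continue | (k=2,j=2): S=156.2017, K−S=0.0000, hold=4.4612 ⇒ V=4.4612 continue  boundary S*=61.6478
step 1: (k=1,j=0): S=77.7786, K−S=36.1914, hold=38.3600 ⇒ V=38.3600 continue | (k=1,j=1): S=123.8066, K−S=0.0000, hold=14.2904 ⇒ V=14.2904 continue  boundary S*=-
step 0: (k=0,j=0): S=98.1300, K−S=15.8400, hold=26.9200 ⇒ V=26.9200 continue  boundary S*=-

price = 26.9200
boundary = - - 61.6478 77.7786
tree:
26.9200
38.3600 14.2904
52.3222 23.0671 4.4612
65.1075 36.1914 8.4063 0.0000
75.2412 52.3222 15.8400 0.0000 0.0000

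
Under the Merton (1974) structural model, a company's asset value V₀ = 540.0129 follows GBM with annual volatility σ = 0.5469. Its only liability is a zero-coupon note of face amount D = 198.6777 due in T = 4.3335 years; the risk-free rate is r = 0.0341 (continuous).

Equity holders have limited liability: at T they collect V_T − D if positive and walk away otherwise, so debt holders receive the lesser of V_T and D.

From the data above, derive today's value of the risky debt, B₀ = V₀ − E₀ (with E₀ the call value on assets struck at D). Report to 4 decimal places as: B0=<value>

Apply the equity-as-call identities (strike 198.6777, horizon 4.3335 years):
d₁ = [ln(V₀/D) + (r + σ²/2)T] / (σ√T)
   = [ln(540.0129/198.6777) + (0.0341 + 0.5·0.5469²)·4.3335] / (0.5469·√4.3335)
   = [0.999909 + 0.795846] / 1.138485 = 1.577320
d₂ = d₁ − σ√T = 1.577320 − 1.138485 = 0.438835
N(d₁) = 0.942639,  N(d₂) = 0.669610,  e^(−rT) = 0.862627
E₀ = V₀·N(d₁) − D·e^(−rT)·N(d₂)
   = 540.0129·0.942639 − 198.6777·0.862627·0.669610 = 394.276336
B₀ = V₀ − E₀ = 540.0129 − 394.276336 = 145.736564

B0=145.7366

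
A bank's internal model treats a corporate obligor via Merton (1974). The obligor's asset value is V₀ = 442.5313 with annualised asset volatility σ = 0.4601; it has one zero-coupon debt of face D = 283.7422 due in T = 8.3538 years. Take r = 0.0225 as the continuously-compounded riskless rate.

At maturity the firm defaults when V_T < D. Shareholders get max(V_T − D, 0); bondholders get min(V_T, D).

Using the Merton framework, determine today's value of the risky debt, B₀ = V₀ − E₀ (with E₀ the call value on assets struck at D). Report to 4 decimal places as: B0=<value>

B0=156.1267

Apply the equity-as-call identities (strike 283.7422, horizon 8.3538 years):
d₁ = [ln(V₀/D) + (r + σ²/2)T] / (σ√T)
   = [ln(442.5313/283.7422) + (0.0225 + 0.5·0.4601²)·8.3538] / (0.4601·√8.3538)
   = [0.444445 + 1.072177] / 1.329824 = 1.140468
d₂ = d₁ − σ√T = 1.140468 − 1.329824 = -0.189356
N(d₁) = 0.872954,  N(d₂) = 0.424907,  e^(−rT) = 0.828647
E₀ = V₀·N(d₁) − D·e^(−rT)·N(d₂)
   = 442.5313·0.872954 − 283.7422·0.828647·0.424907 = 286.404569
B₀ = V₀ − E₀ = 442.5313 − 286.404569 = 156.126731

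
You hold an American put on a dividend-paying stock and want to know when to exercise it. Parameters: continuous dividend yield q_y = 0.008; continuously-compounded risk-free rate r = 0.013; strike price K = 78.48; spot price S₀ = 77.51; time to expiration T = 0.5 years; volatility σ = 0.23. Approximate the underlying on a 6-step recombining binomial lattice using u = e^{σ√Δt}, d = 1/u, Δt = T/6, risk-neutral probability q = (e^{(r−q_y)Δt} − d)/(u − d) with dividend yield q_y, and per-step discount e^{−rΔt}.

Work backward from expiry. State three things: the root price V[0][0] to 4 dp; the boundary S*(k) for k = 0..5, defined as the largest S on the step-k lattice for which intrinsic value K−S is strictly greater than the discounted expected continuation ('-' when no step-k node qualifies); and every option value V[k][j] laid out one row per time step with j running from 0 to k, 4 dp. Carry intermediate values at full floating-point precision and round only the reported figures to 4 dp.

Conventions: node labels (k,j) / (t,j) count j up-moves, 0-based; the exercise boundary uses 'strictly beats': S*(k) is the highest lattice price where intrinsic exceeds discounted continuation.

price = 5.3946
boundary = - - - 63.5115 67.8715 72.5308
tree:
5.3946
7.8766 2.7873
11.0997 4.4928 0.9935
14.9685 7.0416 1.8131 0.1309
19.0484 10.6085 3.2931 0.2552 0.0000
22.8662 14.9685 5.9492 0.4975 0.0000 0.0000
26.4388 19.0484 10.6085 0.9700 0.0000 0.0000 0.0000

Δt=0.08333, u=1.06865, d=0.93576, q=0.48654, disc=e^(-rΔt)=0.99892
k=6 terminal: V=max(K-S,0) → 26.4388 19.0484 10.6085 0.9700 0.0000 0.0000 0.0000
k=5: j=0 S=55.6138 intr=22.8662 cont=22.8183 V=22.8662[EX]; j=1 S=63.5115 intr=14.9685 cont=14.9258 V=14.9685[EX]; j=2 S=72.5308 intr=5.9492 cont=5.9125 V=5.9492[EX]; j=3 S=82.8310 intr=0.0000 cont=0.4975 V=0.4975[hold]; j=4 S=94.5939 intr=0.0000 cont=0.0000 V=0.0000[hold]; j=5 S=108.0272 intr=0.0000 cont=0.0000 V=0.0000[hold]  S*(5)=72.5308
k=4: j=0 S=59.4316 intr=19.0484 cont=19.0030 V=19.0484[EX]; j=1 S=67.8715 intr=10.6085 cont=10.5687 V=10.6085[EX]; j=2 S=77.5100 intr=0.9700 cont=3.2931 V=3.2931[hold]; j=3 S=88.5173 intr=0.0000 cont=0.2552 V=0.2552[hold]; j=4 S=101.0877 intr=0.0000 cont=0.0000 V=0.0000[hold]  S*(4)=67.8715
k=3: j=0 S=63.5115 intr=14.9685 cont=14.9258 V=14.9685[EX]; j=1 S=72.5308 intr=5.9492 cont=7.0416 V=7.0416[hold]; j=2 S=82.8310 intr=0.0000 cont=1.8131 V=1.8131[hold]; j=3 S=94.5939 intr=0.0000 cont=0.1309 V=0.1309[hold]  S*(3)=63.5115
k=2: j=0 S=67.8715 intr=10.6085 cont=11.0997 V=11.0997[hold]; j=1 S=77.5100 intr=0.9700 cont=4.4928 V=4.4928[hold]; j=2 S=88.5173 intr=0.0000 cont=0.9935 V=0.9935[hold]  S*(2)=-
k=1: j=0 S=72.5308 intr=5.9492 cont=7.8766 V=7.8766[hold]; j=1 S=82.8310 intr=0.0000 cont=2.7873 V=2.7873[hold]  S*(1)=-
k=0: j=0 S=77.5100 intr=0.9700 cont=5.3946 V=5.3946[hold]  S*(0)=-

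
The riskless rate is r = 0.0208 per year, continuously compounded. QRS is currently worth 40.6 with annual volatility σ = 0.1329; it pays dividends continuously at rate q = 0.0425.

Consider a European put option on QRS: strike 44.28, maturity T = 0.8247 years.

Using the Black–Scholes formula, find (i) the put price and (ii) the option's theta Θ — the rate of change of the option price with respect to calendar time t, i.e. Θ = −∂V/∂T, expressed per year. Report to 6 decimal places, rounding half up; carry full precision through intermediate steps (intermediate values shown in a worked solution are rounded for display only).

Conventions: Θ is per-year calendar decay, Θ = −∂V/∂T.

price = 4.856220
Θ = -1.397546

σ√T = 0.1329·√0.8247 = 0.120690
d₁ = (ln(S/K) + (r−q+σ²/2)T) / (σ√T) = (ln(40.6/44.28) + (0.0208−0.0425+0.1329²/2)·0.8247) / 0.120690 = (-0.086765 − 0.010613) / 0.120690 = -0.806840
d₂ = d₁ − σ√T = -0.806840 − 0.120690 = -0.927531
e^{−rT} = 0.982993
e^{−qT} = 0.965557
N(−d₁) = 0.790121,  N(−d₂) = 0.823174
Put price V = K·e^{−rT}·N(−d₂) − S·e^{−qT}·N(−d₁) = 35.830241 − 30.974021 = 4.856220
φ(d₁) = (1/√(2π))·e^{−d₁²/2} = 0.288104
Θ = −S·e^{−qT}·φ(d₁)·σ/(2√T) − q·S·e^{−qT}·N(−d₁) + r·K·e^{−rT}·N(−d₂) = −0.826419 − 1.316396 + 0.745269 = -1.397546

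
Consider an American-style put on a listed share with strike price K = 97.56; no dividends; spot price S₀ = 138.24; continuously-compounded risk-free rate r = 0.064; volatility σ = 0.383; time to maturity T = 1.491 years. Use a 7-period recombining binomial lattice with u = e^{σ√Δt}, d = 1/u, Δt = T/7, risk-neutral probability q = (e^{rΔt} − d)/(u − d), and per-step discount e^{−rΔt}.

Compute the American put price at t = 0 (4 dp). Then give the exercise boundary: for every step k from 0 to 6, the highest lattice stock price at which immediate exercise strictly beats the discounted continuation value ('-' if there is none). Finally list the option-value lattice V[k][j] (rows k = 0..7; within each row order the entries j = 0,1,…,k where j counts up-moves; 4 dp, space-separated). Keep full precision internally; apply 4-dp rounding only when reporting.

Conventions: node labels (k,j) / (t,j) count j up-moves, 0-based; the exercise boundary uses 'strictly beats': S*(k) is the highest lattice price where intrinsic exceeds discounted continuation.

params: Δt=0.21300 u=1.19335 d=0.83798 q=0.49455 e^(-rΔt)=0.98646
t_7 payoffs: 57.4487 40.4384 16.2145 0.0000 0.0000 0.0000 0.0000 0.0000
t_6: node(6,0) S=47.8667 payoff=49.6933 vs cont=48.3724 → 49.6933 [stop]  node(6,1) S=68.1659 payoff=29.3941 vs cont=28.0732 → 29.3941 [stop]  node(6,2) S=97.0734 payoff=0.4866 vs cont=8.0847 → 8.0847 [wait]  node(6,3) S=138.2400 payoff=0.0000 vs cont=0.0000 → 0.0000 [wait]  node(6,4) S=196.8644 payoff=0.0000 vs cont=0.0000 → 0.0000 [wait]  node(6,5) S=280.3500 payoff=0.0000 vs cont=0.0000 → 0.0000 [wait]  node(6,6) S=399.2399 payoff=0.0000 vs cont=0.0000 → 0.0000 [wait]  ⇒ S*(6)=68.1659
t_5: node(5,0) S=57.1216 payoff=40.4384 vs cont=39.1175 → 40.4384 [stop]  node(5,1) S=81.3455 payoff=16.2145 vs cont=18.6003 → 18.6003 [wait]  node(5,2) S=115.8423 payoff=0.0000 vs cont=4.0311 → 4.0311 [wait]  node(5,3) S=164.9683 payoff=0.0000 vs cont=0.0000 → 0.0000 [wait]  node(5,4) S=234.9275 payoff=0.0000 vs cont=0.0000 → 0.0000 [wait]  node(5,5) S=334.5548 payoff=0.0000 vs cont=0.0000 → 0.0000 [wait]  ⇒ S*(5)=57.1216
t_4: node(4,0) S=68.1659 payoff=29.3941 vs cont=29.2372 → 29.3941 [stop]  node(4,1) S=97.0734 payoff=0.4866 vs cont=11.2409 → 11.2409 [wait]  node(4,2) S=138.2400 payoff=0.0000 vs cont=2.0099 → 2.0099 [wait]  node(4,3) S=196.8644 payoff=0.0000 vs cont=0.0000 → 0.0000 [wait]  node(4,4) S=280.3500 payoff=0.0000 vs cont=0.0000 → 0.0000 [wait]  ⇒ S*(4)=68.1659
t_3: node(3,0) S=81.3455 payoff=16.2145 vs cont=20.1401 → 20.1401 [wait]  node(3,1) S=115.8423 payoff=0.0000 vs cont=6.5854 → 6.5854 [wait]  node(3,2) S=164.9683 payoff=0.0000 vs cont=1.0022 → 1.0022 [wait]  node(3,3) S=234.9275 payoff=0.0000 vs cont=0.0000 → 0.0000 [wait]  ⇒ S*(3)=-
t_2: node(2,0) S=97.0734 payoff=0.4866 vs cont=13.2547 → 13.2547 [wait]  node(2,1) S=138.2400 payoff=0.0000 vs cont=3.7724 → 3.7724 [wait]  node(2,2) S=196.8644 payoff=0.0000 vs cont=0.4997 → 0.4997 [wait]  ⇒ S*(2)=-
t_1: node(1,0) S=115.8423 payoff=0.0000 vs cont=8.4493 → 8.4493 [wait]  node(1,1) S=164.9683 payoff=0.0000 vs cont=2.1247 → 2.1247 [wait]  ⇒ S*(1)=-
t_0: node(0,0) S=138.2400 payoff=0.0000 vs cont=5.2495 → 5.2495 [wait]  ⇒ S*(0)=-

price = 5.2495
boundary = - - - - 68.1659 57.1216 68.1659
tree:
5.2495
8.4493 2.1247
13.2547 3.7724 0.4997
20.1401 6.5854 1.0022 0.0000
29.3941 11.2409 2.0099 0.0000 0.0000
40.4384 18.6003 4.0311 0.0000 0.0000 0.0000
49.6933 29.3941 8.0847 0.0000 0.0000 0.0000 0.0000
57.4487 40.4384 16.2145 0.0000 0.0000 0.0000 0.0000 0.0000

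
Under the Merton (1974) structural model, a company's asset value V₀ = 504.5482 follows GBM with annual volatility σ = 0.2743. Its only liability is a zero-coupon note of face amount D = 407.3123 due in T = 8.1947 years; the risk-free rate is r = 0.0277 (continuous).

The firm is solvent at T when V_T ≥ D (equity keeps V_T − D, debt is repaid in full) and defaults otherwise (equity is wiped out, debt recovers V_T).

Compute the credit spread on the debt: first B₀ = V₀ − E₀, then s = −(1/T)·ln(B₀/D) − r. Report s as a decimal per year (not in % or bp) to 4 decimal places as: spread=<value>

Apply the equity-as-call identities (strike 407.3123, horizon 8.1947 years):
d₁ = [ln(V₀/D) + (r + σ²/2)T] / (σ√T)
   = [ln(504.5482/407.3123) + (0.0277 + 0.5·0.2743²)·8.1947] / (0.2743·√8.1947)
   = [0.214083 + 0.535280] / 0.785222 = 0.954333
d₂ = d₁ − σ√T = 0.954333 − 0.785222 = 0.169111
N(d₁) = 0.830042,  N(d₂) = 0.567145,  e^(−rT) = 0.796926
E₀ = V₀·N(d₁) − D·e^(−rT)·N(d₂)
   = 504.5482·0.830042 − 407.3123·0.796926·0.567145 = 234.702239
B₀ = V₀ − E₀ = 504.5482 − 234.702239 = 269.845961
spread = −(1/T)·ln(B₀/D) − r = −(1/8.1947)·ln(269.845961/407.3123) − 0.0277 = 0.02254332

spread=0.0225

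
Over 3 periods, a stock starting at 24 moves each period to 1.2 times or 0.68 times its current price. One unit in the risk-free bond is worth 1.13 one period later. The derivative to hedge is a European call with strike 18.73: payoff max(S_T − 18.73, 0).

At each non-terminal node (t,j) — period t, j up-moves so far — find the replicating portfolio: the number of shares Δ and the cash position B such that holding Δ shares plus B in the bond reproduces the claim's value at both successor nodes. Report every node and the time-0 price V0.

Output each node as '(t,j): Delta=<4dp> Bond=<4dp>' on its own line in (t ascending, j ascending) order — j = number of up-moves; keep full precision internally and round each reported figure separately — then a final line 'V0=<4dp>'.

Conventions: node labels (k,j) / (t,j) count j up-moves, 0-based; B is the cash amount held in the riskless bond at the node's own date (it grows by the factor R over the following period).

(0,0): Delta=0.9143 Bond=-10.7286
(1,0): Delta=0.4305 Bond=-4.2281
(1,1): Delta=0.9569 Bond=-13.3515
(2,0): Delta=0.0000 Bond=0.0000
(2,1): Delta=0.4685 Bond=-5.5210
(2,2): Delta=1.0000 Bond=-16.5752
V0=11.2146

Since d<R<u, set p* = (R−d)/(u−d) = 0.8654; price each node as the discounted p*-expectation of its children.
Payoffs at expiry: V(3,0)=0.0000, V(3,1)=0.0000, V(3,2)=4.7708, V(3,3)=22.7420
  t=2,j=0: stock 11.0976 → up 13.3171 (V=0.0000), down 7.5464 (V=0.0000). Price 0.0000; hedge Δ=0.0000, bond B=0.0000.
  t=2,j=1: stock 19.5840 → up 23.5008 (V=4.7708), down 13.3171 (V=0.0000). Price 3.6536; hedge Δ=0.4685, bond B=-5.5210.
  t=2,j=2: stock 34.5600 → up 41.4720 (V=22.7420), down 23.5008 (V=4.7708). Price 17.9848; hedge Δ=1.0000, bond B=-16.5752.
  t=1,j=0: stock 16.3200 → up 19.5840 (V=3.6536), down 11.0976 (V=0.0000). Price 2.7980; hedge Δ=0.4305, bond B=-4.2281.
  t=1,j=1: stock 28.8000 → up 34.5600 (V=17.9848), down 19.5840 (V=3.6536). Price 14.2085; hedge Δ=0.9569, bond B=-13.3515.
  t=0,j=0: stock 24.0000 → up 28.8000 (V=14.2085), down 16.3200 (V=2.7980). Price 11.2146; hedge Δ=0.9143, bond B=-10.7286.
As a check, the time-0 holding Δ(0,0)·S0 + B(0,0) comes to 11.2146 — exactly V0.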